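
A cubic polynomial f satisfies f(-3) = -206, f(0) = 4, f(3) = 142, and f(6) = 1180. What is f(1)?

10

Write f(n) = an^3 + bn^2 + cn + d. Substituting each data point gives a linear system:
  -27a + 9b - 3c + d = -206
  d = 4
  27a + 9b + 3c + d = 142
  216a + 36b + 6c + d = 1180
Solving the system yields a = 6, b = -4, c = 4, d = 4.
So f(n) = 6n^3 - 4n^2 + 4n + 4.
Then f(1) = 10.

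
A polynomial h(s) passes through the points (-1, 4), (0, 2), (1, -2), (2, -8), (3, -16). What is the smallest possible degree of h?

2

Forward differences of the values at s = -1, 0, 1, 2, 3:
  h  : 4  2  -2  -8  -16
  Δ  : -2  -4  -6  -8
  Δ^2: -2  -2  -2
  Δ^3: 0  0
  Δ^4: 0
The second differences are constant (-2) and nonzero, while all higher differences vanish, so the minimal degree is 2.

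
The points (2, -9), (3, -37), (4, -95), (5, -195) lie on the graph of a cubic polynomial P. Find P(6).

-349

Using the Lagrange interpolation formula with nodes 2, 3, 4, 5:
  L_0(n) = (n - 3)(n - 4)(n - 5) / -6
  L_1(n) = (n - 2)(n - 4)(n - 5) / 2
  L_2(n) = (n - 2)(n - 3)(n - 5) / -2
  L_3(n) = (n - 2)(n - 3)(n - 4) / 6
Then P(n) = -9·L_0(n) - 37·L_1(n) - 95·L_2(n) - 195·L_3(n).
Expanding and collecting terms gives P(n) = -2n^3 + 3n^2 - 5n + 5.
Evaluating at n = 6: P(6) = -349.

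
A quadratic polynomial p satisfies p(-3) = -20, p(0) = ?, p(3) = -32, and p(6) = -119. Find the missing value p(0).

On equispaced nodes a degree-2 polynomial has vanishing third forward difference, so
  - p(-3) + 3·p(0) - 3·p(3) + p(6) = 0.
Substituting the known values and solving for p(0):
  3·p(0) = 3
  p(0) = 1.

1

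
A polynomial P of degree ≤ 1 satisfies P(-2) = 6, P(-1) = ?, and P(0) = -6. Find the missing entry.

0

On equispaced nodes a degree-1 polynomial has vanishing second forward difference, so
  P(-2) - 2·P(-1) + P(0) = 0.
Substituting the known values and solving for P(-1):
  -2·P(-1) = 0
  P(-1) = 0.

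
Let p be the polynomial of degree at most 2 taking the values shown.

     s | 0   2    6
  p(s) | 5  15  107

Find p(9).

Using the Lagrange interpolation formula with nodes 0, 2, 6:
  L_0(s) = (s - 2)(s - 6) / 12
  L_1(s) = s(s - 6) / -8
  L_2(s) = s(s - 2) / 24
Then p(s) = 5·L_0(s) + 15·L_1(s) + 107·L_2(s).
Expanding and collecting terms gives p(s) = 3s^2 - s + 5.
Evaluating at s = 9: p(9) = 239.

239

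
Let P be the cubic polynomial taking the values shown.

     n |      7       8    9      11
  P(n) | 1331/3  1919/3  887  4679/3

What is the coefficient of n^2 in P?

5/3

Write P(n) = an^3 + bn^2 + cn + d. Substituting each data point gives a linear system:
  343a + 49b + 7c + d = 1331/3
  512a + 64b + 8c + d = 1919/3
  729a + 81b + 9c + d = 887
  1331a + 121b + 11c + d = 4679/3
Solving the system yields a = 1, b = 5/3, c = 2, d = 5.
So P(n) = n^3 + (5/3)n^2 + 2n + 5.
The coefficient of n^2 is 5/3.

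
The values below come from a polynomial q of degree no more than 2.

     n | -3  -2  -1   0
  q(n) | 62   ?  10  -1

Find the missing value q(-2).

31

On equispaced nodes a degree-2 polynomial has vanishing third forward difference, so
  - q(-3) + 3·q(-2) - 3·q(-1) + q(0) = 0.
Substituting the known values and solving for q(-2):
  3·q(-2) = 93
  q(-2) = 31.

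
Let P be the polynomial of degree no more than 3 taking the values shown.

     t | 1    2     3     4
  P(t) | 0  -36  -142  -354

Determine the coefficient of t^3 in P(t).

Write P(t) = at^3 + bt^2 + ct + d. Substituting each data point gives a linear system:
  a + b + c + d = 0
  8a + 4b + 2c + d = -36
  27a + 9b + 3c + d = -142
  64a + 16b + 4c + d = -354
Solving the system yields a = -6, b = 1, c = 3, d = 2.
So P(t) = -6t³ + t² + 3t + 2.
The leading coefficient is -6.

-6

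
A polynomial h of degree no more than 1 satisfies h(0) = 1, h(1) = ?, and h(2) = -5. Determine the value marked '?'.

-2

On equispaced nodes a degree-1 polynomial has vanishing second forward difference, so
  h(0) - 2·h(1) + h(2) = 0.
Substituting the known values and solving for h(1):
  -2·h(1) = 4
  h(1) = -2.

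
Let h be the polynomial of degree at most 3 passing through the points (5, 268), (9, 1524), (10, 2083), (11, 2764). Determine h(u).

Using the Lagrange interpolation formula with nodes 5, 9, 10, 11:
  L_0(u) = (u - 9)(u - 10)(u - 11) / -120
  L_1(u) = (u - 5)(u - 10)(u - 11) / 8
  L_2(u) = (u - 5)(u - 9)(u - 11) / -5
  L_3(u) = (u - 5)(u - 9)(u - 10) / 12
Then h(u) = 268·L_0(u) + 1524·L_1(u) + 2083·L_2(u) + 2764·L_3(u).
Expanding and collecting terms gives h(u) = 2u³ + u² - 2u + 3.
Check: h(11) = 2764. ✓

h(u) = 2u^3 + u^2 - 2u + 3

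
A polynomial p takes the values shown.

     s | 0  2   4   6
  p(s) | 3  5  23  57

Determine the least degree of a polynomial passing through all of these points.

Forward differences of the values at s = 0, 2, 4, 6:
  p  : 3  5  23  57
  Δ  : 2  18  34
  Δ^2: 16  16
  Δ^3: 0
The second differences are constant (16) and nonzero, while all higher differences vanish, so the minimal degree is 2.

2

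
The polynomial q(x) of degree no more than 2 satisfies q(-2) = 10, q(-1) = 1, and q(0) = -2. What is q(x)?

Write q(x) = ax^2 + bx + c. Substituting each data point gives a linear system:
  4a - 2b + c = 10
  a - b + c = 1
  c = -2
Solving the system yields a = 3, b = 0, c = -2.
So q(x) = 3x^2 - 2.
Check: q(0) = -2. ✓

q(x) = 3x^2 - 2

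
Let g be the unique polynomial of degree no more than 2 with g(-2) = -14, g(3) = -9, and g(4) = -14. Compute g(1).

-5

Using the Lagrange interpolation formula with nodes -2, 3, 4:
  L_0(n) = (n - 3)(n - 4) / 30
  L_1(n) = (n + 2)(n - 4) / -5
  L_2(n) = (n + 2)(n - 3) / 6
Then g(n) = -14·L_0(n) - 9·L_1(n) - 14·L_2(n).
Expanding and collecting terms gives g(n) = -n^2 + 2n - 6.
Evaluating at n = 1: g(1) = -5.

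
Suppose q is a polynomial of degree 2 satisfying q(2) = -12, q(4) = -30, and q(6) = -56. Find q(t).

q(t) = -t^2 - 3t - 2

Write q(t) = at^2 + bt + c. Substituting each data point gives a linear system:
  4a + 2b + c = -12
  16a + 4b + c = -30
  36a + 6b + c = -56
Solving the system yields a = -1, b = -3, c = -2.
So q(t) = -t² - 3t - 2.
Check: q(6) = -56. ✓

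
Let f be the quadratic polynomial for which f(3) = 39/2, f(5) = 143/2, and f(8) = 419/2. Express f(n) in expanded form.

f(n) = 4n^2 - 6n + 3/2

Write f(n) = an^2 + bn + c. Substituting each data point gives a linear system:
  9a + 3b + c = 39/2
  25a + 5b + c = 143/2
  64a + 8b + c = 419/2
Solving the system yields a = 4, b = -6, c = 3/2.
So f(n) = 4n² - 6n + 3/2.
Check: f(3) = 39/2. ✓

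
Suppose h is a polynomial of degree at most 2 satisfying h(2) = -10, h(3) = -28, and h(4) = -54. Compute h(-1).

Write h(n) = an^2 + bn + c. Substituting each data point gives a linear system:
  4a + 2b + c = -10
  9a + 3b + c = -28
  16a + 4b + c = -54
Solving the system yields a = -4, b = 2, c = 2.
So h(n) = -4n² + 2n + 2.
Then h(-1) = -4.

-4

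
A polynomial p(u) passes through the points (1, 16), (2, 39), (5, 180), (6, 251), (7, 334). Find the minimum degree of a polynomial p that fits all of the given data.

2

Divided differences on the nodes 1, 2, 5, 6, 7:
  order 0: 16  39  180  251  334
  order 1: 23  47  71  83
  order 2: 6  6  6
  order 3: 0  0
  order 4: 0
The order-2 divided differences are all 6 (nonzero) and every higher order vanishes, so the data lies on a polynomial of degree exactly 2.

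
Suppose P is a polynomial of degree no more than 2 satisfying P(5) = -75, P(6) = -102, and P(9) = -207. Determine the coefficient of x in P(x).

-5

Write P(x) = ax^2 + bx + c. Substituting each data point gives a linear system:
  25a + 5b + c = -75
  36a + 6b + c = -102
  81a + 9b + c = -207
Solving the system yields a = -2, b = -5, c = 0.
So P(x) = -2x² - 5x.
The coefficient of x is -5.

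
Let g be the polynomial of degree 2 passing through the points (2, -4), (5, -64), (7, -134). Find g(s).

Write g(s) = as^2 + bs + c. Substituting each data point gives a linear system:
  4a + 2b + c = -4
  25a + 5b + c = -64
  49a + 7b + c = -134
Solving the system yields a = -3, b = 1, c = 6.
So g(s) = -3s^2 + s + 6.
Check: g(2) = -4. ✓

g(s) = -3s^2 + s + 6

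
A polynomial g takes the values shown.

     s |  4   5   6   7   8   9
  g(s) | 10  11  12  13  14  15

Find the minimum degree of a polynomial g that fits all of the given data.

Forward differences of the values at s = 4, 5, 6, 7, 8, 9:
  g  : 10  11  12  13  14  15
  Δ  : 1  1  1  1  1
  Δ^2: 0  0  0  0
  Δ^3: 0  0  0
  Δ^4: 0  0
  Δ^5: 0
The first differences are constant (1) and nonzero, while all higher differences vanish, so the minimal degree is 1.

1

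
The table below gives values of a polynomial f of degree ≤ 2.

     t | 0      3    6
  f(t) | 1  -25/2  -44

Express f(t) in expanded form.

Write f(t) = at^2 + bt + c. Substituting each data point gives a linear system:
  c = 1
  9a + 3b + c = -25/2
  36a + 6b + c = -44
Solving the system yields a = -1, b = -3/2, c = 1.
So f(t) = -t² - (3/2)t + 1.
Check: f(3) = -25/2. ✓

f(t) = -t^2 - (3/2)t + 1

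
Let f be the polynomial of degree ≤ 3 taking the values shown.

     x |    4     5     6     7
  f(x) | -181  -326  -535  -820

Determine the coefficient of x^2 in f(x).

Write f(x) = ax^3 + bx^2 + cx + d. Substituting each data point gives a linear system:
  64a + 16b + 4c + d = -181
  125a + 25b + 5c + d = -326
  216a + 36b + 6c + d = -535
  343a + 49b + 7c + d = -820
Solving the system yields a = -2, b = -2, c = -5, d = -1.
So f(x) = -2x^3 - 2x^2 - 5x - 1.
The coefficient of x^2 is -2.

-2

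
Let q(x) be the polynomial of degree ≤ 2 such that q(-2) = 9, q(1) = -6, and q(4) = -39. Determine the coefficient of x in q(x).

Write q(x) = ax^2 + bx + c. Substituting each data point gives a linear system:
  4a - 2b + c = 9
  a + b + c = -6
  16a + 4b + c = -39
Solving the system yields a = -1, b = -6, c = 1.
So q(x) = -x² - 6x + 1.
The coefficient of x is -6.

-6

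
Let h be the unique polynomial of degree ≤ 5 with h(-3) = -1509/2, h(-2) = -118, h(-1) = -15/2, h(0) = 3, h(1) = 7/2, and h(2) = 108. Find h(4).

3365

Using the Lagrange interpolation formula with nodes -3, -2, -1, 0, 1, 2:
  L_0(n) = (n + 2)(n + 1)n(n - 1)(n - 2) / -120
  L_1(n) = (n + 3)(n + 1)n(n - 1)(n - 2) / 24
  L_2(n) = (n + 3)(n + 2)n(n - 1)(n - 2) / -12
  L_3(n) = (n + 3)(n + 2)(n + 1)(n - 1)(n - 2) / 12
  L_4(n) = (n + 3)(n + 2)(n + 1)n(n - 2) / -24
  L_5(n) = (n + 3)(n + 2)(n + 1)n(n - 1) / 120
Then h(n) = -1509/2·L_0(n) - 118·L_1(n) - 15/2·L_2(n) + 3·L_3(n) + 7/2·L_4(n) + 108·L_5(n).
Expanding and collecting terms gives h(n) = 3n⁵ + n⁴ + 2n³ - 6n² + (1/2)n + 3.
Evaluating at n = 4: h(4) = 3365.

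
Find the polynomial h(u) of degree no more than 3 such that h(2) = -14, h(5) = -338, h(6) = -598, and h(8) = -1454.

h(u) = -3u^3 + u^2 + 2u + 2

Write h(u) = au^3 + bu^2 + cu + d. Substituting each data point gives a linear system:
  8a + 4b + 2c + d = -14
  125a + 25b + 5c + d = -338
  216a + 36b + 6c + d = -598
  512a + 64b + 8c + d = -1454
Solving the system yields a = -3, b = 1, c = 2, d = 2.
So h(u) = -3u^3 + u^2 + 2u + 2.
Check: h(8) = -1454. ✓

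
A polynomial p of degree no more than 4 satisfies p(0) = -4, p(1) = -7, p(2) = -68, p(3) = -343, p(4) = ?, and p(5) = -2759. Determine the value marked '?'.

-1108

The 5 known points determine the degree-4 polynomial uniquely.
Write p(u) = au^4 + bu^3 + cu^2 + du + e. Substituting each data point gives a linear system:
  e = -4
  a + b + c + d + e = -7
  16a + 8b + 4c + 2d + e = -68
  81a + 27b + 9c + 3d + e = -343
  625a + 125b + 25c + 5d + e = -2759
Solving the system yields a = -5, b = 4, c = -6, d = 4, e = -4.
So p(u) = -5u^4 + 4u^3 - 6u^2 + 4u - 4.
Then p(4) = -1108.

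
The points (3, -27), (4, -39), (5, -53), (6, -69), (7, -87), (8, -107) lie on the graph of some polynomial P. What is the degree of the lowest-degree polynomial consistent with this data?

Forward differences of the values at n = 3, 4, 5, 6, 7, 8:
  P  : -27  -39  -53  -69  -87  -107
  Δ  : -12  -14  -16  -18  -20
  Δ^2: -2  -2  -2  -2
  Δ^3: 0  0  0
  Δ^4: 0  0
  Δ^5: 0
The second differences are constant (-2) and nonzero, while all higher differences vanish, so the minimal degree is 2.

2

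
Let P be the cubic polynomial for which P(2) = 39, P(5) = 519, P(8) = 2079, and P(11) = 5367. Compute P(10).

4039

Write P(n) = an^3 + bn^2 + cn + d. Substituting each data point gives a linear system:
  8a + 4b + 2c + d = 39
  125a + 25b + 5c + d = 519
  512a + 64b + 8c + d = 2079
  1331a + 121b + 11c + d = 5367
Solving the system yields a = 4, b = 0, c = 4, d = -1.
So P(n) = 4n^3 + 4n - 1.
Then P(10) = 4039.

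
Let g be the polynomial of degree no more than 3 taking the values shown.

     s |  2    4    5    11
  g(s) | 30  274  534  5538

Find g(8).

Write g(s) = as^3 + bs^2 + cs + d. Substituting each data point gives a linear system:
  8a + 4b + 2c + d = 30
  64a + 16b + 4c + d = 274
  125a + 25b + 5c + d = 534
  1331a + 121b + 11c + d = 5538
Solving the system yields a = 4, b = 2, c = -2, d = -6.
So g(s) = 4s^3 + 2s^2 - 2s - 6.
Then g(8) = 2154.

2154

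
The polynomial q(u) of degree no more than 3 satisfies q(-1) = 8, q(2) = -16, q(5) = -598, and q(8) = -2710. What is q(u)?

Write q(u) = au^3 + bu^2 + cu + d. Substituting each data point gives a linear system:
  -a + b - c + d = 8
  8a + 4b + 2c + d = -16
  125a + 25b + 5c + d = -598
  512a + 64b + 8c + d = -2710
Solving the system yields a = -6, b = 5, c = 5, d = 2.
So q(u) = -6u³ + 5u² + 5u + 2.
Check: q(2) = -16. ✓

q(u) = -6u^3 + 5u^2 + 5u + 2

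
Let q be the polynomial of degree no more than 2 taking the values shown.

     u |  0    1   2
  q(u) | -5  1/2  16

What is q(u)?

Using the Lagrange interpolation formula with nodes 0, 1, 2:
  L_0(u) = (u - 1)(u - 2) / 2
  L_1(u) = u(u - 2) / -1
  L_2(u) = u(u - 1) / 2
Then q(u) = -5·L_0(u) + 1/2·L_1(u) + 16·L_2(u).
Expanding and collecting terms gives q(u) = 5u^2 + (1/2)u - 5.
Check: q(0) = -5. ✓

q(u) = 5u^2 + (1/2)u - 5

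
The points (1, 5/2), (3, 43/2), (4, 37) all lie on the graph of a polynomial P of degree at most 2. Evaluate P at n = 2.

10

Write P(n) = an^2 + bn + c. Substituting each data point gives a linear system:
  a + b + c = 5/2
  9a + 3b + c = 43/2
  16a + 4b + c = 37
Solving the system yields a = 2, b = 3/2, c = -1.
So P(n) = 2n² + (3/2)n - 1.
Then P(2) = 10.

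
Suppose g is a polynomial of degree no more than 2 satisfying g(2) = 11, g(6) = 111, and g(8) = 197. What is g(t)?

Write g(t) = at^2 + bt + c. Substituting each data point gives a linear system:
  4a + 2b + c = 11
  36a + 6b + c = 111
  64a + 8b + c = 197
Solving the system yields a = 3, b = 1, c = -3.
So g(t) = 3t^2 + t - 3.
Check: g(2) = 11. ✓

g(t) = 3t^2 + t - 3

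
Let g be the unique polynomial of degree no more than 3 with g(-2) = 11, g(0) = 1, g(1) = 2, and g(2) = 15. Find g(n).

Using the Lagrange interpolation formula with nodes -2, 0, 1, 2:
  L_0(n) = n(n - 1)(n - 2) / -24
  L_1(n) = (n + 2)(n - 1)(n - 2) / 4
  L_2(n) = (n + 2)n(n - 2) / -3
  L_3(n) = (n + 2)n(n - 1) / 8
Then g(n) = 11·L_0(n) + 1·L_1(n) + 2·L_2(n) + 15·L_3(n).
Expanding and collecting terms gives g(n) = n³ + 3n² - 3n + 1.
Check: g(2) = 15. ✓

g(n) = n^3 + 3n^2 - 3n + 1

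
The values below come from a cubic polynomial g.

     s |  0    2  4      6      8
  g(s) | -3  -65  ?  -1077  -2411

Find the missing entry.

-359

The 4 known points determine the degree-3 polynomial uniquely.
Write g(s) = as^3 + bs^2 + cs + d. Substituting each data point gives a linear system:
  d = -3
  8a + 4b + 2c + d = -65
  216a + 36b + 6c + d = -1077
  512a + 64b + 8c + d = -2411
Solving the system yields a = -4, b = -5, c = -5, d = -3.
So g(s) = -4s³ - 5s² - 5s - 3.
Then g(4) = -359.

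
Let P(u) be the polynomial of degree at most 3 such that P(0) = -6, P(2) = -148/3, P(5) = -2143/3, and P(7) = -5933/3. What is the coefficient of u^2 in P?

2

Write P(u) = au^3 + bu^2 + cu + d. Substituting each data point gives a linear system:
  d = -6
  8a + 4b + 2c + d = -148/3
  125a + 25b + 5c + d = -2143/3
  343a + 49b + 7c + d = -5933/3
Solving the system yields a = -6, b = 2, c = -5/3, d = -6.
So P(u) = -6u^3 + 2u^2 - (5/3)u - 6.
The coefficient of u^2 is 2.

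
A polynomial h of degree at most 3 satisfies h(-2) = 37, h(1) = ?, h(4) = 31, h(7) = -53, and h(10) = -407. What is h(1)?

On equispaced nodes a degree-3 polynomial has vanishing fourth forward difference, so
  h(-2) - 4·h(1) + 6·h(4) - 4·h(7) + h(10) = 0.
Substituting the known values and solving for h(1):
  -4·h(1) = -28
  h(1) = 7.

7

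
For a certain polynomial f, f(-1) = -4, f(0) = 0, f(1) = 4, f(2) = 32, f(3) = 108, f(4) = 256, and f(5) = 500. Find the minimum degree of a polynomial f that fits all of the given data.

Forward differences of the values at n = -1, 0, 1, 2, 3, 4, 5:
  f  : -4  0  4  32  108  256  500
  Δ  : 4  4  28  76  148  244
  Δ^2: 0  24  48  72  96
  Δ^3: 24  24  24  24
  Δ^4: 0  0  0
  Δ^5: 0  0
  Δ^6: 0
The third differences are constant (24) and nonzero, while all higher differences vanish, so the minimal degree is 3.

3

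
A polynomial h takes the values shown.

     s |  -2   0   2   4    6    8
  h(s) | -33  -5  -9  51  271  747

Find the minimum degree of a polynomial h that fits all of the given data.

3

Forward differences of the values at s = -2, 0, 2, 4, 6, 8:
  h  : -33  -5  -9  51  271  747
  Δ  : 28  -4  60  220  476
  Δ^2: -32  64  160  256
  Δ^3: 96  96  96
  Δ^4: 0  0
  Δ^5: 0
The third differences are constant (96) and nonzero, while all higher differences vanish, so the minimal degree is 3.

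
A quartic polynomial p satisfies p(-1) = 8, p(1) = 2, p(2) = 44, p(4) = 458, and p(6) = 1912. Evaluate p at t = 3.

172

Write p(t) = at^4 + bt^3 + ct^2 + dt + e. Substituting each data point gives a linear system:
  a - b + c - d + e = 8
  a + b + c + d + e = 2
  16a + 8b + 4c + 2d + e = 44
  256a + 64b + 16c + 4d + e = 458
  1296a + 216b + 36c + 6d + e = 1912
Solving the system yields a = 1, b = 2, c = 6, d = -5, e = -2.
So p(t) = t⁴ + 2t³ + 6t² - 5t - 2.
Then p(3) = 172.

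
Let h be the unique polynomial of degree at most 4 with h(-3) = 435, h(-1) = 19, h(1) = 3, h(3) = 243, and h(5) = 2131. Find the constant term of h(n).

Write h(n) = an^4 + bn^3 + cn^2 + dn + e. Substituting each data point gives a linear system:
  81a - 27b + 9c - 3d + e = 435
  a - b + c - d + e = 19
  a + b + c + d + e = 3
  81a + 27b + 9c + 3d + e = 243
  625a + 125b + 25c + 5d + e = 2131
Solving the system yields a = 4, b = -3, c = 1, d = -5, e = 6.
So h(n) = 4n⁴ - 3n³ + n² - 5n + 6.
The constant term is 6.

6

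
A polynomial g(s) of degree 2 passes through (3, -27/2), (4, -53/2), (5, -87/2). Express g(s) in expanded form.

Using the Lagrange interpolation formula with nodes 3, 4, 5:
  L_0(s) = (s - 4)(s - 5) / 2
  L_1(s) = (s - 3)(s - 5) / -1
  L_2(s) = (s - 3)(s - 4) / 2
Then g(s) = -27/2·L_0(s) - 53/2·L_1(s) - 87/2·L_2(s).
Expanding and collecting terms gives g(s) = -2s² + s + 3/2.
Check: g(3) = -27/2. ✓

g(s) = -2s^2 + s + 3/2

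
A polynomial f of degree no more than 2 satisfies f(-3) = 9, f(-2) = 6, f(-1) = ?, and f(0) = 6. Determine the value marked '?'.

The 3 known points determine the degree-2 polynomial uniquely.
Write f(x) = ax^2 + bx + c. Substituting each data point gives a linear system:
  9a - 3b + c = 9
  4a - 2b + c = 6
  c = 6
Solving the system yields a = 1, b = 2, c = 6.
So f(x) = x^2 + 2x + 6.
Then f(-1) = 5.

5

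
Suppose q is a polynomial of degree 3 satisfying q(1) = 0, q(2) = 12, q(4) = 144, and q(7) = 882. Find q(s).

Using the Lagrange interpolation formula with nodes 1, 2, 4, 7:
  L_0(s) = (s - 2)(s - 4)(s - 7) / -18
  L_1(s) = (s - 1)(s - 4)(s - 7) / 10
  L_2(s) = (s - 1)(s - 2)(s - 7) / -18
  L_3(s) = (s - 1)(s - 2)(s - 4) / 90
Then q(s) = 0·L_0(s) + 12·L_1(s) + 144·L_2(s) + 882·L_3(s).
Expanding and collecting terms gives q(s) = 3s^3 - 3s^2.
Check: q(4) = 144. ✓

q(s) = 3s^3 - 3s^2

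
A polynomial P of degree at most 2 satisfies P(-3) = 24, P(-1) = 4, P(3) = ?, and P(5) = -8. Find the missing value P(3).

The 3 known points determine the degree-2 polynomial uniquely.
Write P(x) = ax^2 + bx + c. Substituting each data point gives a linear system:
  9a - 3b + c = 24
  a - b + c = 4
  25a + 5b + c = -8
Solving the system yields a = 1, b = -6, c = -3.
So P(x) = x^2 - 6x - 3.
Then P(3) = -12.

-12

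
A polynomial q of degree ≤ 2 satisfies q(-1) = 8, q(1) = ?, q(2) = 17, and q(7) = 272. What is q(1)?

The 3 known points determine the degree-2 polynomial uniquely.
Write q(n) = an^2 + bn + c. Substituting each data point gives a linear system:
  a - b + c = 8
  4a + 2b + c = 17
  49a + 7b + c = 272
Solving the system yields a = 6, b = -3, c = -1.
So q(n) = 6n² - 3n - 1.
Then q(1) = 2.

2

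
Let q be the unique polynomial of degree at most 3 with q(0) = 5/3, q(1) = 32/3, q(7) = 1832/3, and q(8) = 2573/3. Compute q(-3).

32/3

Using the Lagrange interpolation formula with nodes 0, 1, 7, 8:
  L_0(t) = (t - 1)(t - 7)(t - 8) / -56
  L_1(t) = t(t - 7)(t - 8) / 42
  L_2(t) = t(t - 1)(t - 8) / -42
  L_3(t) = t(t - 1)(t - 7) / 56
Then q(t) = 5/3·L_0(t) + 32/3·L_1(t) + 1832/3·L_2(t) + 2573/3·L_3(t).
Expanding and collecting terms gives q(t) = t³ + 5t² + 3t + 5/3.
Evaluating at t = -3: q(-3) = 32/3.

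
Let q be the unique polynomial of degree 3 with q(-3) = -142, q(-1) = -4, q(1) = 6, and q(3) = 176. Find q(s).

q(s) = 6s^3 + 2s^2 - s - 1

Write q(s) = as^3 + bs^2 + cs + d. Substituting each data point gives a linear system:
  -27a + 9b - 3c + d = -142
  -a + b - c + d = -4
  a + b + c + d = 6
  27a + 9b + 3c + d = 176
Solving the system yields a = 6, b = 2, c = -1, d = -1.
So q(s) = 6s^3 + 2s^2 - s - 1.
Check: q(3) = 176. ✓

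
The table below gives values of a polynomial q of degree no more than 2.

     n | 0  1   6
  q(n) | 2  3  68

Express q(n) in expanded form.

Write q(n) = an^2 + bn + c. Substituting each data point gives a linear system:
  c = 2
  a + b + c = 3
  36a + 6b + c = 68
Solving the system yields a = 2, b = -1, c = 2.
So q(n) = 2n² - n + 2.
Check: q(1) = 3. ✓

q(n) = 2n^2 - n + 2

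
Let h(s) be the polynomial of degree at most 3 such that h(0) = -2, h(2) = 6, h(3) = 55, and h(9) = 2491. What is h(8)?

Write h(s) = as^3 + bs^2 + cs + d. Substituting each data point gives a linear system:
  d = -2
  8a + 4b + 2c + d = 6
  27a + 9b + 3c + d = 55
  729a + 81b + 9c + d = 2491
Solving the system yields a = 4, b = -5, c = -2, d = -2.
So h(s) = 4s^3 - 5s^2 - 2s - 2.
Then h(8) = 1710.

1710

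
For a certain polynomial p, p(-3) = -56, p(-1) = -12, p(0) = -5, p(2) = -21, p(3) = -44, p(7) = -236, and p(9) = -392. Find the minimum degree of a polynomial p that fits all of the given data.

2

Divided differences on the nodes -3, -1, 0, 2, 3, 7, 9:
  order 0: -56  -12  -5  -21  -44  -236  -392
  order 1: 22  7  -8  -23  -48  -78
  order 2: -5  -5  -5  -5  -5
  order 3: 0  0  0  0
  order 4: 0  0  0
  order 5: 0  0
  order 6: 0
The order-2 divided differences are all -5 (nonzero) and every higher order vanishes, so the data lies on a polynomial of degree exactly 2.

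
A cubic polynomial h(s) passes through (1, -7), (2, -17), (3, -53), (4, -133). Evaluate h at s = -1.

Write h(s) = as^3 + bs^2 + cs + d. Substituting each data point gives a linear system:
  a + b + c + d = -7
  8a + 4b + 2c + d = -17
  27a + 9b + 3c + d = -53
  64a + 16b + 4c + d = -133
Solving the system yields a = -3, b = 5, c = -4, d = -5.
So h(s) = -3s³ + 5s² - 4s - 5.
Then h(-1) = 7.

7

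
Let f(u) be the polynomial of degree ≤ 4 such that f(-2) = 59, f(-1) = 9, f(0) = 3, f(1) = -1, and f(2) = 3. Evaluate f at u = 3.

Using the Lagrange interpolation formula with nodes -2, -1, 0, 1, 2:
  L_0(u) = (u + 1)u(u - 1)(u - 2) / 24
  L_1(u) = (u + 2)u(u - 1)(u - 2) / -6
  L_2(u) = (u + 2)(u + 1)(u - 1)(u - 2) / 4
  L_3(u) = (u + 2)(u + 1)u(u - 2) / -6
  L_4(u) = (u + 2)(u + 1)u(u - 1) / 24
Then f(u) = 59·L_0(u) + 9·L_1(u) + 3·L_2(u) - 1·L_3(u) + 3·L_4(u).
Expanding and collecting terms gives f(u) = 2u⁴ - 3u³ - u² - 2u + 3.
Evaluating at u = 3: f(3) = 69.

69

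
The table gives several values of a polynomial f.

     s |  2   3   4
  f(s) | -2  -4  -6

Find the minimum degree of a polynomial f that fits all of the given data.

1

Forward differences of the values at s = 2, 3, 4:
  f  : -2  -4  -6
  Δ  : -2  -2
  Δ^2: 0
The first differences are constant (-2) and nonzero, while all higher differences vanish, so the minimal degree is 1.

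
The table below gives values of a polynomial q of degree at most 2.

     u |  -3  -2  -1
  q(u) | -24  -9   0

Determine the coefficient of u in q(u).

0

Write q(u) = au^2 + bu + c. Substituting each data point gives a linear system:
  9a - 3b + c = -24
  4a - 2b + c = -9
  a - b + c = 0
Solving the system yields a = -3, b = 0, c = 3.
So q(u) = -3u² + 3.
The coefficient of u is 0.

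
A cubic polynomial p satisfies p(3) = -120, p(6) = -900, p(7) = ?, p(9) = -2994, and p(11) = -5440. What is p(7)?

The 4 known points determine the degree-3 polynomial uniquely.
Write p(u) = au^3 + bu^2 + cu + d. Substituting each data point gives a linear system:
  27a + 9b + 3c + d = -120
  216a + 36b + 6c + d = -900
  729a + 81b + 9c + d = -2994
  1331a + 121b + 11c + d = -5440
Solving the system yields a = -4, b = -1, c = 1, d = -6.
So p(u) = -4u^3 - u^2 + u - 6.
Then p(7) = -1420.

-1420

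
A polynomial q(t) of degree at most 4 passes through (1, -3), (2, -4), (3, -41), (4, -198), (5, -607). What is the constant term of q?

Write q(t) = at^4 + bt^3 + ct^2 + dt + e. Substituting each data point gives a linear system:
  a + b + c + d + e = -3
  16a + 8b + 4c + 2d + e = -4
  81a + 27b + 9c + 3d + e = -41
  256a + 64b + 16c + 4d + e = -198
  625a + 125b + 25c + 5d + e = -607
Solving the system yields a = -2, b = 6, c = -4, d = -1, e = -2.
So q(t) = -2t^4 + 6t^3 - 4t^2 - t - 2.
The constant term is -2.

-2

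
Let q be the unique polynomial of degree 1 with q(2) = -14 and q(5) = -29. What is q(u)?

q(u) = -5u - 4

Write q(u) = au + b. Substituting each data point gives a linear system:
  2a + b = -14
  5a + b = -29
Solving the system yields a = -5, b = -4.
So q(u) = -5u - 4.
Check: q(5) = -29. ✓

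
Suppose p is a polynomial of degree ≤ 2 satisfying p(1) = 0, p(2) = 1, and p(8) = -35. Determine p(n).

Using the Lagrange interpolation formula with nodes 1, 2, 8:
  L_0(n) = (n - 2)(n - 8) / 7
  L_1(n) = (n - 1)(n - 8) / -6
  L_2(n) = (n - 1)(n - 2) / 42
Then p(n) = 0·L_0(n) + 1·L_1(n) - 35·L_2(n).
Expanding and collecting terms gives p(n) = -n^2 + 4n - 3.
Check: p(2) = 1. ✓

p(n) = -n^2 + 4n - 3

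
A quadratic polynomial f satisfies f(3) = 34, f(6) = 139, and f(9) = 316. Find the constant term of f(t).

1

Write f(t) = at^2 + bt + c. Substituting each data point gives a linear system:
  9a + 3b + c = 34
  36a + 6b + c = 139
  81a + 9b + c = 316
Solving the system yields a = 4, b = -1, c = 1.
So f(t) = 4t^2 - t + 1.
The constant term is 1.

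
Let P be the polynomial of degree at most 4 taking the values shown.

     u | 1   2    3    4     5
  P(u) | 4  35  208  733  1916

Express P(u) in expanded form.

P(u) = 4u^4 - 5u^3 + u^2 + 3u + 1

Using the Lagrange interpolation formula with nodes 1, 2, 3, 4, 5:
  L_0(u) = (u - 2)(u - 3)(u - 4)(u - 5) / 24
  L_1(u) = (u - 1)(u - 3)(u - 4)(u - 5) / -6
  L_2(u) = (u - 1)(u - 2)(u - 4)(u - 5) / 4
  L_3(u) = (u - 1)(u - 2)(u - 3)(u - 5) / -6
  L_4(u) = (u - 1)(u - 2)(u - 3)(u - 4) / 24
Then P(u) = 4·L_0(u) + 35·L_1(u) + 208·L_2(u) + 733·L_3(u) + 1916·L_4(u).
Expanding and collecting terms gives P(u) = 4u^4 - 5u^3 + u^2 + 3u + 1.
Check: P(5) = 1916. ✓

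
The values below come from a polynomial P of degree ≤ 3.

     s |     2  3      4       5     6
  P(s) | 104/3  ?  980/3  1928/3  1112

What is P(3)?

134

The 4 known points determine the degree-3 polynomial uniquely.
Write P(s) = as^3 + bs^2 + cs + d. Substituting each data point gives a linear system:
  8a + 4b + 2c + d = 104/3
  64a + 16b + 4c + d = 980/3
  125a + 25b + 5c + d = 1928/3
  216a + 36b + 6c + d = 1112
Solving the system yields a = 5, b = 5/3, c = -4, d = -4.
So P(s) = 5s^3 + (5/3)s^2 - 4s - 4.
Then P(3) = 134.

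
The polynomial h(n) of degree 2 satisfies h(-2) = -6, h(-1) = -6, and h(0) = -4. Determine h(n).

h(n) = n^2 + 3n - 4

Write h(n) = an^2 + bn + c. Substituting each data point gives a linear system:
  4a - 2b + c = -6
  a - b + c = -6
  c = -4
Solving the system yields a = 1, b = 3, c = -4.
So h(n) = n² + 3n - 4.
Check: h(0) = -4. ✓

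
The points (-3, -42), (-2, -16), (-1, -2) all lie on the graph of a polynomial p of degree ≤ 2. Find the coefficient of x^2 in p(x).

-6

Write p(x) = ax^2 + bx + c. Substituting each data point gives a linear system:
  9a - 3b + c = -42
  4a - 2b + c = -16
  a - b + c = -2
Solving the system yields a = -6, b = -4, c = 0.
So p(x) = -6x^2 - 4x.
The leading coefficient is -6.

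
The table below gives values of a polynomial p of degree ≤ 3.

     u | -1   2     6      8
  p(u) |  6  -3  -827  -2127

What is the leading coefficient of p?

Write p(u) = au^3 + bu^2 + cu + d. Substituting each data point gives a linear system:
  -a + b - c + d = 6
  8a + 4b + 2c + d = -3
  216a + 36b + 6c + d = -827
  512a + 64b + 8c + d = -2127
Solving the system yields a = -5, b = 6, c = 6, d = 1.
So p(u) = -5u³ + 6u² + 6u + 1.
The leading coefficient is -5.

-5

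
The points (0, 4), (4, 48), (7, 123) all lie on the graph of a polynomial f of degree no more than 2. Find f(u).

f(u) = 2u^2 + 3u + 4

Using the Lagrange interpolation formula with nodes 0, 4, 7:
  L_0(u) = (u - 4)(u - 7) / 28
  L_1(u) = u(u - 7) / -12
  L_2(u) = u(u - 4) / 21
Then f(u) = 4·L_0(u) + 48·L_1(u) + 123·L_2(u).
Expanding and collecting terms gives f(u) = 2u^2 + 3u + 4.
Check: f(4) = 48. ✓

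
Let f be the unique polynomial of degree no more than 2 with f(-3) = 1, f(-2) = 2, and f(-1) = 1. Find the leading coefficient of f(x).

Write f(x) = ax^2 + bx + c. Substituting each data point gives a linear system:
  9a - 3b + c = 1
  4a - 2b + c = 2
  a - b + c = 1
Solving the system yields a = -1, b = -4, c = -2.
So f(x) = -x² - 4x - 2.
The leading coefficient is -1.

-1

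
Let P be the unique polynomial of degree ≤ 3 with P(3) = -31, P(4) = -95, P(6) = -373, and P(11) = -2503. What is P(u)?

Write P(u) = au^3 + bu^2 + cu + d. Substituting each data point gives a linear system:
  27a + 9b + 3c + d = -31
  64a + 16b + 4c + d = -95
  216a + 36b + 6c + d = -373
  1331a + 121b + 11c + d = -2503
Solving the system yields a = -2, b = 1, c = 3, d = 5.
So P(u) = -2u^3 + u^2 + 3u + 5.
Check: P(6) = -373. ✓

P(u) = -2u^3 + u^2 + 3u + 5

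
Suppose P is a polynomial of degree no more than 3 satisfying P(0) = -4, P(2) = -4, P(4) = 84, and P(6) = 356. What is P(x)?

Write P(x) = ax^3 + bx^2 + cx + d. Substituting each data point gives a linear system:
  d = -4
  8a + 4b + 2c + d = -4
  64a + 16b + 4c + d = 84
  216a + 36b + 6c + d = 356
Solving the system yields a = 2, b = -1, c = -6, d = -4.
So P(x) = 2x³ - x² - 6x - 4.
Check: P(6) = 356. ✓

P(x) = 2x^3 - x^2 - 6x - 4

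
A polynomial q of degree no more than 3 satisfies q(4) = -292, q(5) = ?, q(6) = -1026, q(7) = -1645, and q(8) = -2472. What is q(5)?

-585

On equispaced nodes a degree-3 polynomial has vanishing fourth forward difference, so
  q(4) - 4·q(5) + 6·q(6) - 4·q(7) + q(8) = 0.
Substituting the known values and solving for q(5):
  -4·q(5) = 2340
  q(5) = -585.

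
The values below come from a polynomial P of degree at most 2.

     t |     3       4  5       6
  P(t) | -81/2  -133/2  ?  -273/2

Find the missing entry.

The 3 known points determine the degree-2 polynomial uniquely.
Write P(t) = at^2 + bt + c. Substituting each data point gives a linear system:
  9a + 3b + c = -81/2
  16a + 4b + c = -133/2
  36a + 6b + c = -273/2
Solving the system yields a = -3, b = -5, c = 3/2.
So P(t) = -3t^2 - 5t + 3/2.
Then P(5) = -197/2.

-197/2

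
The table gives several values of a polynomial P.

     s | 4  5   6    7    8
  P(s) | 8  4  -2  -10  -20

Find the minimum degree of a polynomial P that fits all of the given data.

2

Forward differences of the values at s = 4, 5, 6, 7, 8:
  P  : 8  4  -2  -10  -20
  Δ  : -4  -6  -8  -10
  Δ^2: -2  -2  -2
  Δ^3: 0  0
  Δ^4: 0
The second differences are constant (-2) and nonzero, while all higher differences vanish, so the minimal degree is 2.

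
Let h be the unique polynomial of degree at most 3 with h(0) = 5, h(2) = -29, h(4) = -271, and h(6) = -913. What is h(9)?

-3046

Forward differences of the values at s = 0, 2, 4, 6:
  h  : 5  -29  -271  -913
  Δ  : -34  -242  -642
  Δ^2: -208  -400
  Δ^3: -192
The third differences are constant, confirming degree 3.
Interpolating (Newton forward form) and evaluating at s = 9 gives h(9) = -3046.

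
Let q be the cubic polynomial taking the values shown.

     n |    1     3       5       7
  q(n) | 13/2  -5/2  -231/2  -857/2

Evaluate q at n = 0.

2

Write q(n) = an^3 + bn^2 + cn + d. Substituting each data point gives a linear system:
  a + b + c + d = 13/2
  27a + 9b + 3c + d = -5/2
  125a + 25b + 5c + d = -231/2
  343a + 49b + 7c + d = -857/2
Solving the system yields a = -2, b = 5, c = 3/2, d = 2.
So q(n) = -2n^3 + 5n^2 + (3/2)n + 2.
Then q(0) = 2.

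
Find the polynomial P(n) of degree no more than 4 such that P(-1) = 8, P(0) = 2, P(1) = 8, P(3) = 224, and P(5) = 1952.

P(n) = 4n^4 - 5n^3 + 2n^2 + 5n + 2

Using the Lagrange interpolation formula with nodes -1, 0, 1, 3, 5:
  L_0(n) = n(n - 1)(n - 3)(n - 5) / 48
  L_1(n) = (n + 1)(n - 1)(n - 3)(n - 5) / -15
  L_2(n) = (n + 1)n(n - 3)(n - 5) / 16
  L_3(n) = (n + 1)n(n - 1)(n - 5) / -48
  L_4(n) = (n + 1)n(n - 1)(n - 3) / 240
Then P(n) = 8·L_0(n) + 2·L_1(n) + 8·L_2(n) + 224·L_3(n) + 1952·L_4(n).
Expanding and collecting terms gives P(n) = 4n⁴ - 5n³ + 2n² + 5n + 2.
Check: P(0) = 2. ✓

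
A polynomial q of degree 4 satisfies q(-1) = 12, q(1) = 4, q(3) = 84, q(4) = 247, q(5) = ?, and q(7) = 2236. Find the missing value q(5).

The 5 known points determine the degree-4 polynomial uniquely.
Write q(t) = at^4 + bt^3 + ct^2 + dt + e. Substituting each data point gives a linear system:
  a - b + c - d + e = 12
  a + b + c + d + e = 4
  81a + 27b + 9c + 3d + e = 84
  256a + 64b + 16c + 4d + e = 247
  2401a + 343b + 49c + 7d + e = 2236
Solving the system yields a = 1, b = -1, c = 4, d = -3, e = 3.
So q(t) = t^4 - t^3 + 4t^2 - 3t + 3.
Then q(5) = 588.

588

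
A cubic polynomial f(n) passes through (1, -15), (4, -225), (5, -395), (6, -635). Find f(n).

Write f(n) = an^3 + bn^2 + cn + d. Substituting each data point gives a linear system:
  a + b + c + d = -15
  64a + 16b + 4c + d = -225
  125a + 25b + 5c + d = -395
  216a + 36b + 6c + d = -635
Solving the system yields a = -2, b = -5, c = -3, d = -5.
So f(n) = -2n^3 - 5n^2 - 3n - 5.
Check: f(5) = -395. ✓

f(n) = -2n^3 - 5n^2 - 3n - 5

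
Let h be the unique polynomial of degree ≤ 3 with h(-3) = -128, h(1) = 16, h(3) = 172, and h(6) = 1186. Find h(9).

Using the Lagrange interpolation formula with nodes -3, 1, 3, 6:
  L_0(s) = (s - 1)(s - 3)(s - 6) / -216
  L_1(s) = (s + 3)(s - 3)(s - 6) / 40
  L_2(s) = (s + 3)(s - 1)(s - 6) / -36
  L_3(s) = (s + 3)(s - 1)(s - 3) / 135
Then h(s) = -128·L_0(s) + 16·L_1(s) + 172·L_2(s) + 1186·L_3(s).
Expanding and collecting terms gives h(s) = 5s^3 + 2s^2 + 5s + 4.
Evaluating at s = 9: h(9) = 3856.

3856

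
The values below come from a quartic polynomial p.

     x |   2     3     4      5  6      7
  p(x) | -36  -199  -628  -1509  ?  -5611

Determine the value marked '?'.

The 5 known points determine the degree-4 polynomial uniquely.
Write p(x) = ax^4 + bx^3 + cx^2 + dx + e. Substituting each data point gives a linear system:
  16a + 8b + 4c + 2d + e = -36
  81a + 27b + 9c + 3d + e = -199
  256a + 64b + 16c + 4d + e = -628
  625a + 125b + 25c + 5d + e = -1509
  2401a + 343b + 49c + 7d + e = -5611
Solving the system yields a = -2, b = -3, c = 4, d = 4, e = -4.
So p(x) = -2x^4 - 3x^3 + 4x^2 + 4x - 4.
Then p(6) = -3076.

-3076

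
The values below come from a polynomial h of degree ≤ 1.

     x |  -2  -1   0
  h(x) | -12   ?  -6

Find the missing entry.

On equispaced nodes a degree-1 polynomial has vanishing second forward difference, so
  h(-2) - 2·h(-1) + h(0) = 0.
Substituting the known values and solving for h(-1):
  -2·h(-1) = 18
  h(-1) = -9.

-9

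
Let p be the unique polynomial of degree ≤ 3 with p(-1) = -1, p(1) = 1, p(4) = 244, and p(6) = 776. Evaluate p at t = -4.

-124

Using the Lagrange interpolation formula with nodes -1, 1, 4, 6:
  L_0(t) = (t - 1)(t - 4)(t - 6) / -70
  L_1(t) = (t + 1)(t - 4)(t - 6) / 30
  L_2(t) = (t + 1)(t - 1)(t - 6) / -30
  L_3(t) = (t + 1)(t - 1)(t - 4) / 70
Then p(t) = -1·L_0(t) + 1·L_1(t) + 244·L_2(t) + 776·L_3(t).
Expanding and collecting terms gives p(t) = 3t³ + 4t² - 2t - 4.
Evaluating at t = -4: p(-4) = -124.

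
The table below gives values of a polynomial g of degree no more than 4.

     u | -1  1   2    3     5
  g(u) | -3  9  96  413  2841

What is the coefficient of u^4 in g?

Write g(u) = au^4 + bu^3 + cu^2 + du + e. Substituting each data point gives a linear system:
  a - b + c - d + e = -3
  a + b + c + d + e = 9
  16a + 8b + 4c + 2d + e = 96
  81a + 27b + 9c + 3d + e = 413
  625a + 125b + 25c + 5d + e = 2841
Solving the system yields a = 4, b = 2, c = 3, d = 4, e = -4.
So g(u) = 4u^4 + 2u^3 + 3u^2 + 4u - 4.
The leading coefficient is 4.

4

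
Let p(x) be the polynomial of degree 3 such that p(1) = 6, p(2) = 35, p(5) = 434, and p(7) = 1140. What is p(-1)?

-4

Write p(x) = ax^3 + bx^2 + cx + d. Substituting each data point gives a linear system:
  a + b + c + d = 6
  8a + 4b + 2c + d = 35
  125a + 25b + 5c + d = 434
  343a + 49b + 7c + d = 1140
Solving the system yields a = 3, b = 2, c = 2, d = -1.
So p(x) = 3x³ + 2x² + 2x - 1.
Then p(-1) = -4.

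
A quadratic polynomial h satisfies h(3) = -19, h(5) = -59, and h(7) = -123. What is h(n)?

Write h(n) = an^2 + bn + c. Substituting each data point gives a linear system:
  9a + 3b + c = -19
  25a + 5b + c = -59
  49a + 7b + c = -123
Solving the system yields a = -3, b = 4, c = -4.
So h(n) = -3n² + 4n - 4.
Check: h(5) = -59. ✓

h(n) = -3n^2 + 4n - 4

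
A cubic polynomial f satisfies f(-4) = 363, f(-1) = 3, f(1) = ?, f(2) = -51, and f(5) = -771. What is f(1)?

The 4 known points determine the degree-3 polynomial uniquely.
Write f(n) = an^3 + bn^2 + cn + d. Substituting each data point gives a linear system:
  -64a + 16b - 4c + d = 363
  -a + b - c + d = 3
  8a + 4b + 2c + d = -51
  125a + 25b + 5c + d = -771
Solving the system yields a = -6, b = -1, c = 1, d = -1.
So f(n) = -6n³ - n² + n - 1.
Then f(1) = -7.

-7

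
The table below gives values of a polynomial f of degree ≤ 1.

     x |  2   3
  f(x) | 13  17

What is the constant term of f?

Write f(x) = ax + b. Substituting each data point gives a linear system:
  2a + b = 13
  3a + b = 17
Solving the system yields a = 4, b = 5.
So f(x) = 4x + 5.
The constant term is 5.

5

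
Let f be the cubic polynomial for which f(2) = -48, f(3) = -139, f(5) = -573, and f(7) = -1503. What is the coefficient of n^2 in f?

-2

Write f(n) = an^3 + bn^2 + cn + d. Substituting each data point gives a linear system:
  8a + 4b + 2c + d = -48
  27a + 9b + 3c + d = -139
  125a + 25b + 5c + d = -573
  343a + 49b + 7c + d = -1503
Solving the system yields a = -4, b = -2, c = -5, d = 2.
So f(n) = -4n³ - 2n² - 5n + 2.
The coefficient of n^2 is -2.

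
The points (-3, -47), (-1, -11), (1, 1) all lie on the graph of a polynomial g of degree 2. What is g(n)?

g(n) = -3n^2 + 6n - 2

Write g(n) = an^2 + bn + c. Substituting each data point gives a linear system:
  9a - 3b + c = -47
  a - b + c = -11
  a + b + c = 1
Solving the system yields a = -3, b = 6, c = -2.
So g(n) = -3n² + 6n - 2.
Check: g(-3) = -47. ✓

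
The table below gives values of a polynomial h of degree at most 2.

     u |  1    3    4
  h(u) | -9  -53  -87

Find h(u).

h(u) = -4u^2 - 6u + 1

Using the Lagrange interpolation formula with nodes 1, 3, 4:
  L_0(u) = (u - 3)(u - 4) / 6
  L_1(u) = (u - 1)(u - 4) / -2
  L_2(u) = (u - 1)(u - 3) / 3
Then h(u) = -9·L_0(u) - 53·L_1(u) - 87·L_2(u).
Expanding and collecting terms gives h(u) = -4u² - 6u + 1.
Check: h(4) = -87. ✓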